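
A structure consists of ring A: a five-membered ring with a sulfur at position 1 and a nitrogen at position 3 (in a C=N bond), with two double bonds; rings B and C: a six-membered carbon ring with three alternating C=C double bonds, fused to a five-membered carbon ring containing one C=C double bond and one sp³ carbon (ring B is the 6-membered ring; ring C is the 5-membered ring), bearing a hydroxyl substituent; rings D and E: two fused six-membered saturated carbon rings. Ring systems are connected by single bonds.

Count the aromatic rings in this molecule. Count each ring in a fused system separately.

Ring A is planar and fully conjugated; 2 ring double bonds (4 π electrons) plus a heteroatom lone pair (2) give 6 π electrons. Since 6 = 4n+2 (n=1), ring A is aromatic (thiazole).
Ring B is planar and fully conjugated; 3 ring double bonds give 6 π electrons. That satisfies 4n+2 with n=1, so ring B is aromatic (benzene ring).
Ring C has one sp³ carbon, so it is not fully conjugated — not aromatic (cyclopentene ring).
Ring D has only sp³ atoms, so it is not fully conjugated — not aromatic (cyclohexane ring).
Ring E has only sp³ atoms, so it is not fully conjugated — not aromatic (cyclohexane ring).
Aromatic: A, B. Total: 2.

2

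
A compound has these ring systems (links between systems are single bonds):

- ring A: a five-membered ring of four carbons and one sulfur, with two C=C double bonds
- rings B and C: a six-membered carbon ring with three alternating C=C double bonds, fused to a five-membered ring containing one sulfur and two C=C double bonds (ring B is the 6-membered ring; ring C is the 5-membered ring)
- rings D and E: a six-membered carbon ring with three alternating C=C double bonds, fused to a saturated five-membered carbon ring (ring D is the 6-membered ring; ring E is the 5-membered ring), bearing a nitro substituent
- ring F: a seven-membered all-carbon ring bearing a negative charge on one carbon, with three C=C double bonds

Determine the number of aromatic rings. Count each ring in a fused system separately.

Ring A has a continuous p-orbital overlap around the ring; 2 ring double bonds (4 π electrons) plus a heteroatom lone pair (2) give 6 π electrons. Since 6 = 4n+2 (n=1), ring A is aromatic (thiophene).
Rings B and C form a fused bicyclic system (with one sulfur) with 9 sp² atoms and 10 π electrons from ring double bonds plus a heteroatom lone pair. 10 = 4(2)+2, so the system is aromatic and both rings count as aromatic (benzothiophene).
Ring D is fully conjugated (every ring atom contributes a p orbital); 3 ring double bonds give 6 π electrons. Since 6 = 4n+2 (n=1), ring D is aromatic (benzene ring).
Ring E has three sp³ carbons, so it is not fully conjugated — not aromatic (cyclopentane ring).
Ring F has only sp² ring atoms; a planar conformation would have a fully conjugated π system of 8 electrons. But 8 = 4(2), which is 4n not 4n+2, so ring F is not aromatic (cycloheptatrienyl anion).
Aromatic: A, B, C, D. Total: 4.

4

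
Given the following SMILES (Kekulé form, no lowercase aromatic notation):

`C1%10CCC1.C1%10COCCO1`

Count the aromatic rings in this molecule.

The SMILES encodes a four-membered saturated carbon ring; a six-membered saturated ring with oxygens at positions 1 and 4.
The 4-membered ring has only sp³ atoms, so it is not fully conjugated — not aromatic (cyclobutane).
The 6-membered ring with two oxygens (1,4) has only sp³ atoms, so it is not fully conjugated — not aromatic (1,4-dioxane).
None of the rings are aromatic. Total: 0.

0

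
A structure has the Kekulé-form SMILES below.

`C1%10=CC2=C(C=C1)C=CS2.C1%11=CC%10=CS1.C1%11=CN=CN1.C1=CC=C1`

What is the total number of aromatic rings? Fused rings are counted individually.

The SMILES encodes a six-membered carbon ring with three alternating C=C double bonds, fused to a five-membered ring containing one sulfur and two C=C double bonds; a five-membered ring of four carbons and one sulfur, with two C=C double bonds; a five-membered ring with nitrogens at positions 1 and 3 (one bearing H, one in a C=N bond) and two double bonds; a four-membered carbon ring with two alternating C=C double bonds.
The fused 6/5-membered bicyclic (with one sulfur) is a single π system with 9 sp² atoms and 10 π electrons from ring double bonds plus a heteroatom lone pair. 10 = 4(2)+2, so the system is aromatic and both rings count as aromatic (benzothiophene).
The 5-membered ring with one sulfur is fully conjugated (every ring atom contributes a p orbital); 2 ring double bonds (4 π electrons) plus a heteroatom lone pair (2) give 6 π electrons. 6 = 4(1)+2, so it is aromatic (thiophene).
The 5-membered ring with two nitrogens (one N–H, one =N–) is planar and fully conjugated; 2 ring double bonds (4 π electrons) plus a heteroatom lone pair (2) give 6 π electrons. 6 = 4(1)+2, so it is aromatic (imidazole).
The 4-membered ring has only sp² ring atoms; a planar conformation would have a fully conjugated π system of 4 electrons. But 4 = 4(1), which is 4n not 4n+2, so it is not aromatic (cyclobutadiene) — cyclobutadiene is antiaromatic and distorts to a rectangle.
4 of the 5 rings are aromatic. Total: 4.

4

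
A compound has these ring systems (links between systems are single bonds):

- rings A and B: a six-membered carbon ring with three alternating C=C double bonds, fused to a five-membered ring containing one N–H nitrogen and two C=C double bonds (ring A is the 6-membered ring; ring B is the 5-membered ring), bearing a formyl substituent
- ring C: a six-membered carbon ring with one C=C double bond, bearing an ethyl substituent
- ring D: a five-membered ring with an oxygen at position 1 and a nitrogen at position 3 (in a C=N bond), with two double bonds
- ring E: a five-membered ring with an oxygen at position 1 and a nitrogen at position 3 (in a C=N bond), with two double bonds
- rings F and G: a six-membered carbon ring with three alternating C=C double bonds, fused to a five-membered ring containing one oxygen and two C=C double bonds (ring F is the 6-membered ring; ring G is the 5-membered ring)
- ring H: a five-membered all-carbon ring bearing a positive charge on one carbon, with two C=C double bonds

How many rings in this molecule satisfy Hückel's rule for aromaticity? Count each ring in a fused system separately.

6

Rings A and B form a fused bicyclic system (with one N–H) with 9 sp² atoms and 10 π electrons from ring double bonds plus a heteroatom lone pair. 10 = 4(2)+2, so the system is aromatic and both rings count as aromatic (indole).
Ring C has four sp³ carbons, so it is not fully conjugated — not aromatic (cyclohexene).
Ring D is planar and fully conjugated; 2 ring double bonds (4 π electrons) plus a heteroatom lone pair (2) give 6 π electrons. 6 = 4(1)+2, so ring D is aromatic (oxazole).
Ring E is planar and fully conjugated; 2 ring double bonds (4 π electrons) plus a heteroatom lone pair (2) give 6 π electrons. Since 6 = 4n+2 (n=1), ring E is aromatic (oxazole).
Rings F and G form a fused bicyclic system (with one oxygen) with 9 sp² atoms and 10 π electrons from ring double bonds plus a heteroatom lone pair. 10 = 4(2)+2, so the system is aromatic and both rings count as aromatic (benzofuran).
Ring H has only sp² ring atoms; a planar conformation would have a fully conjugated π system of 4 electrons. But 4 = 4(1), which is 4n not 4n+2, so ring H is not aromatic (cyclopentadienyl cation).
Aromatic: A, B, D, E, F, G. Total: 6.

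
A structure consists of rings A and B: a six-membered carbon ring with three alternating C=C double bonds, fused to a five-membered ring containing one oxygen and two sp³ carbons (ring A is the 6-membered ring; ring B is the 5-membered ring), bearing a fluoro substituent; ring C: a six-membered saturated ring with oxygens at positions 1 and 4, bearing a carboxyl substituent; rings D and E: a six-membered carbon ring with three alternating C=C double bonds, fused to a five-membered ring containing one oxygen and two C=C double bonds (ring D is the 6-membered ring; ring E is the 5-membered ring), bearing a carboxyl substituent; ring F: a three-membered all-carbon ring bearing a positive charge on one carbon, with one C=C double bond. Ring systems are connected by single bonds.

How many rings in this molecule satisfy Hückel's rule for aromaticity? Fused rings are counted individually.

4

Ring A is fully conjugated (every ring atom contributes a p orbital); 3 ring double bonds give 6 π electrons. That satisfies 4n+2 with n=1, so ring A is aromatic (benzene ring).
Ring B has two sp³ carbons, so it is not fully conjugated — not aromatic (oxolane ring).
Ring C has only sp³ atoms, so it is not fully conjugated — not aromatic (1,4-dioxane).
Rings D and E form a fused bicyclic system (with one oxygen) with 9 sp² atoms and 10 π electrons from ring double bonds plus a heteroatom lone pair. 10 = 4(2)+2, so the system is aromatic and both rings count as aromatic (benzofuran).
Ring F is fully conjugated (every ring atom contributes a p orbital); 1 ring double bond (2 π electrons) plus the carbocation's empty p orbital (0, but keeps the ring conjugated) give 2 π electrons. 2 = 4(0)+2, so ring F is aromatic (cyclopropenyl cation).
Aromatic: A, D, E, F. Total: 4.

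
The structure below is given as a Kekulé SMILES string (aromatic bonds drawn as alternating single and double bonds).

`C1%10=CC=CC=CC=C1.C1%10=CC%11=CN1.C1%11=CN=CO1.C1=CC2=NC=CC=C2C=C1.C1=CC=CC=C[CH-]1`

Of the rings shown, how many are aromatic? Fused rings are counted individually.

4

The SMILES encodes an eight-membered carbon ring with four alternating C=C double bonds; a five-membered ring of four carbons and one nitrogen bearing a hydrogen, with two C=C double bonds; a five-membered ring with an oxygen at position 1 and a nitrogen at position 3 (in a C=N bond), with two double bonds; two fused six-membered rings, each with three alternating double bonds; one ring is all carbon and the other has one ring nitrogen; a seven-membered all-carbon ring bearing a negative charge on one carbon, with three C=C double bonds.
The 8-membered ring has only sp² ring atoms; a planar conformation would have a fully conjugated π system of 8 electrons. But 8 = 4(2), which is 4n not 4n+2, so it is not aromatic (cyclooctatetraene) — cyclooctatetraene distorts into a non-planar tub to avoid antiaromaticity.
The 5-membered ring with one N–H has a continuous p-orbital overlap around the ring; 2 ring double bonds (4 π electrons) plus a heteroatom lone pair (2) give 6 π electrons. 6 = 4(1)+2, so it is aromatic (pyrrole).
The 5-membered ring with one oxygen and one =N– is planar and fully conjugated; 2 ring double bonds (4 π electrons) plus a heteroatom lone pair (2) give 6 π electrons. 6 = 4(1)+2, so it is aromatic (oxazole).
The fused 6/6-membered bicyclic (with one nitrogen) is a single π system with 10 sp² atoms and 10 π electrons from ring double bonds. 10 = 4(2)+2, so the system is aromatic and both rings count as aromatic (quinoline).
The 7-membered ring has only sp² ring atoms; a planar conformation would have a fully conjugated π system of 8 electrons. But 8 = 4(2), which is 4n not 4n+2, so it is not aromatic (cycloheptatrienyl anion).
4 of the 6 rings are aromatic. Total: 4.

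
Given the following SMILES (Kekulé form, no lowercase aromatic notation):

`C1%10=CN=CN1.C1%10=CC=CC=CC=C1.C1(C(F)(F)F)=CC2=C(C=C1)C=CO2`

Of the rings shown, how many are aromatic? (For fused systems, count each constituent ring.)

The SMILES encodes a five-membered ring with nitrogens at positions 1 and 3 (one bearing H, one in a C=N bond) and two double bonds; an eight-membered carbon ring with four alternating C=C double bonds; a six-membered carbon ring with three alternating C=C double bonds, fused to a five-membered ring containing one oxygen and two C=C double bonds.
The 5-membered ring with two nitrogens (one N–H, one =N–) is planar and fully conjugated; 2 ring double bonds (4 π electrons) plus a heteroatom lone pair (2) give 6 π electrons. 6 = 4(1)+2, so it is aromatic (imidazole).
The 8-membered ring has only sp² ring atoms; a planar conformation would have a fully conjugated π system of 8 electrons. But 8 = 4(2), which is 4n not 4n+2, so it is not aromatic (cyclooctatetraene) — cyclooctatetraene distorts into a non-planar tub to avoid antiaromaticity.
The fused 6/5-membered bicyclic (with one oxygen) is a single π system with 9 sp² atoms and 10 π electrons from ring double bonds plus a heteroatom lone pair. 10 = 4(2)+2, so the system is aromatic and both rings count as aromatic (benzofuran).
3 of the 4 rings are aromatic. Total: 3.

3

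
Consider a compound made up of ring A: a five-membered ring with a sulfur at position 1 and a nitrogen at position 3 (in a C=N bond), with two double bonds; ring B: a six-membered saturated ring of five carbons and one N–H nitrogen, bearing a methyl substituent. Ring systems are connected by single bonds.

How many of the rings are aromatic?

1

Ring A has a continuous p-orbital overlap around the ring; 2 ring double bonds (4 π electrons) plus a heteroatom lone pair (2) give 6 π electrons. 6 = 4(1)+2, so ring A is aromatic (thiazole).
Ring B has only sp³ atoms, so it is not fully conjugated — not aromatic (piperidine).
Aromatic: A. Total: 1.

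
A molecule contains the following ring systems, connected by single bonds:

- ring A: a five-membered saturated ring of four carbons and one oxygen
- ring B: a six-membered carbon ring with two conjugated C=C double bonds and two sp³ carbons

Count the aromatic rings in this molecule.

0

Ring A has only sp³ atoms, so it is not fully conjugated — not aromatic (tetrahydrofuran).
Ring B has two sp³ carbons, so it is not fully conjugated — not aromatic (1,3-cyclohexadiene).
No ring is aromatic. Total: 0.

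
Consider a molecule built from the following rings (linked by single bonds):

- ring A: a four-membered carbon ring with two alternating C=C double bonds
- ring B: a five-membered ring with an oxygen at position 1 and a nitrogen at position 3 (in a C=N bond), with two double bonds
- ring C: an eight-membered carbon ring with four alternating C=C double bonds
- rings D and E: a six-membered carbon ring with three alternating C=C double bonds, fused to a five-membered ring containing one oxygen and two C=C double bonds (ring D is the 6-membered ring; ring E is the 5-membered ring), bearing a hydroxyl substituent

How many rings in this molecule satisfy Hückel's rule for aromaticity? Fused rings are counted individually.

3

Ring A has only sp² ring atoms; a planar conformation would have a fully conjugated π system of 4 electrons. But 4 = 4(1), which is 4n not 4n+2, so ring A is not aromatic (cyclobutadiene) — cyclobutadiene is antiaromatic and distorts to a rectangle.
Ring B is fully conjugated (every ring atom contributes a p orbital); 2 ring double bonds (4 π electrons) plus a heteroatom lone pair (2) give 6 π electrons. 6 = 4(1)+2, so ring B is aromatic (oxazole).
Ring C has only sp² ring atoms; a planar conformation would have a fully conjugated π system of 8 electrons. But 8 = 4(2), which is 4n not 4n+2, so ring C is not aromatic (cyclooctatetraene) — cyclooctatetraene distorts into a non-planar tub to avoid antiaromaticity.
Rings D and E form a fused bicyclic system (with one oxygen) with 9 sp² atoms and 10 π electrons from ring double bonds plus a heteroatom lone pair. 10 = 4(2)+2, so the system is aromatic and both rings count as aromatic (benzofuran).
Aromatic: B, D, E. Total: 3.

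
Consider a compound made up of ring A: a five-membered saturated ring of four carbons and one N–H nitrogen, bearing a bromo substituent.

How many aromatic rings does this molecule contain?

0

Ring A has only sp³ atoms, so it is not fully conjugated — not aromatic (pyrrolidine).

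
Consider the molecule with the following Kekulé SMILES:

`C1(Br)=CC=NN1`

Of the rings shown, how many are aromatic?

The SMILES encodes a five-membered ring with two adjacent nitrogens (one bearing H, one in a double bond) and two double bonds.
The 5-membered ring with two adjacent nitrogens (one N–H, one =N–) is planar and fully conjugated; 2 ring double bonds (4 π electrons) plus a heteroatom lone pair (2) give 6 π electrons. Since 6 = 4n+2 (n=1), it is aromatic (pyrazole).

1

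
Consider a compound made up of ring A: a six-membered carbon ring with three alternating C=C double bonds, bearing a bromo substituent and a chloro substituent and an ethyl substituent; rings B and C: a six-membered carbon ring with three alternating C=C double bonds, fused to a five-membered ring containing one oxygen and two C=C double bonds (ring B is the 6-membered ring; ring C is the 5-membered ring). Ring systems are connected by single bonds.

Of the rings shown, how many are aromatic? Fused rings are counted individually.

Ring A is fully conjugated (every ring atom contributes a p orbital); 3 ring double bonds give 6 π electrons. 6 = 4(1)+2, so ring A is aromatic (benzene).
Rings B and C form a fused bicyclic system (with one oxygen) with 9 sp² atoms and 10 π electrons from ring double bonds plus a heteroatom lone pair. 10 = 4(2)+2, so the system is aromatic and both rings count as aromatic (benzofuran).
Aromatic: A, B, C. Total: 3.

3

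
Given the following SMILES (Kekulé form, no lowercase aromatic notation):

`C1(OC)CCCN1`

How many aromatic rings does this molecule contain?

The SMILES encodes a five-membered saturated ring of four carbons and one N–H nitrogen.
The 5-membered ring with one N–H has only sp³ atoms, so it is not fully conjugated — not aromatic (pyrrolidine).

0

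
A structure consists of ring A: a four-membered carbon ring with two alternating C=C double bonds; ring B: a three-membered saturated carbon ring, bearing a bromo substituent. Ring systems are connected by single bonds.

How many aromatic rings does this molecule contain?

Ring A has only sp² ring atoms; a planar conformation would have a fully conjugated π system of 4 electrons. But 4 = 4(1), which is 4n not 4n+2, so ring A is not aromatic (cyclobutadiene) — cyclobutadiene is antiaromatic and distorts to a rectangle.
Ring B has only sp³ atoms, so it is not fully conjugated — not aromatic (cyclopropane).
No ring is aromatic. Total: 0.

0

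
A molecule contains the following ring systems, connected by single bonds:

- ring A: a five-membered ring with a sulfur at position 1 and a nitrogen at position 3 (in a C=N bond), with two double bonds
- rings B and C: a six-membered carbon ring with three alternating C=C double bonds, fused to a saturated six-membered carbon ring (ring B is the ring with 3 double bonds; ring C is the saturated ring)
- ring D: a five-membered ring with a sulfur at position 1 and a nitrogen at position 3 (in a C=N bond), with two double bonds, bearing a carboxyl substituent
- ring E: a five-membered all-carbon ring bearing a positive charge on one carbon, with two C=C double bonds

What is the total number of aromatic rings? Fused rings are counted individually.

3

Ring A is fully conjugated (every ring atom contributes a p orbital); 2 ring double bonds (4 π electrons) plus a heteroatom lone pair (2) give 6 π electrons. That satisfies 4n+2 with n=1, so ring A is aromatic (thiazole).
Ring B is fully conjugated (every ring atom contributes a p orbital); 3 ring double bonds give 6 π electrons. 6 = 4(1)+2, so ring B is aromatic (benzene ring).
Ring C has four sp³ carbons, so it is not fully conjugated — not aromatic (cyclohexane ring).
Ring D is fully conjugated (every ring atom contributes a p orbital); 2 ring double bonds (4 π electrons) plus a heteroatom lone pair (2) give 6 π electrons. That satisfies 4n+2 with n=1, so ring D is aromatic (thiazole).
Ring E has only sp² ring atoms; a planar conformation would have a fully conjugated π system of 4 electrons. But 4 = 4(1), which is 4n not 4n+2, so ring E is not aromatic (cyclopentadienyl cation).
Aromatic: A, B, D. Total: 3.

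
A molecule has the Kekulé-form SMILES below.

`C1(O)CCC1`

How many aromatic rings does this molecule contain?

0

The SMILES encodes a four-membered saturated carbon ring.
The 4-membered ring has only sp³ atoms, so it is not fully conjugated — not aromatic (cyclobutane).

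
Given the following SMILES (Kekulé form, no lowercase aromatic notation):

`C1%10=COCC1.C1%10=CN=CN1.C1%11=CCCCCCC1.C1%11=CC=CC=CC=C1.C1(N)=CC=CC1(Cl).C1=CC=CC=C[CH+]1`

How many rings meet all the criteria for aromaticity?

The SMILES encodes a five-membered ring of four carbons and one oxygen, with one C=C double bond and two sp³ carbons; a five-membered ring with nitrogens at positions 1 and 3 (one bearing H, one in a C=N bond) and two double bonds; an eight-membered carbon ring with one C=C double bond; an eight-membered carbon ring with four alternating C=C double bonds; a five-membered carbon ring with two conjugated C=C double bonds and one sp³ carbon; a seven-membered all-carbon ring bearing a positive charge on one carbon, with three C=C double bonds.
The 5-membered ring with one oxygen has two sp³ carbons, so it is not fully conjugated — not aromatic (2,3-dihydrofuran).
The 5-membered ring with two nitrogens (one N–H, one =N–) is planar and fully conjugated; 2 ring double bonds (4 π electrons) plus a heteroatom lone pair (2) give 6 π electrons. That satisfies 4n+2 with n=1, so it is aromatic (imidazole).
The 8-membered ring has six sp³ carbons, so it is not fully conjugated — not aromatic (cyclooctene).
The second 8-membered ring has only sp² ring atoms; a planar conformation would have a fully conjugated π system of 8 electrons. But 8 = 4(2), which is 4n not 4n+2, so it is not aromatic (cyclooctatetraene) — cyclooctatetraene distorts into a non-planar tub to avoid antiaromaticity.
The 5-membered ring has one sp³ carbon, so it is not fully conjugated — not aromatic (cyclopentadiene).
The 7-membered ring is fully conjugated (every ring atom contributes a p orbital); 3 ring double bonds (6 π electrons) plus the carbocation's empty p orbital (0, but keeps the ring conjugated) give 6 π electrons. That satisfies 4n+2 with n=1, so it is aromatic (tropylium cation).
2 of the 6 rings are aromatic. Total: 2.

2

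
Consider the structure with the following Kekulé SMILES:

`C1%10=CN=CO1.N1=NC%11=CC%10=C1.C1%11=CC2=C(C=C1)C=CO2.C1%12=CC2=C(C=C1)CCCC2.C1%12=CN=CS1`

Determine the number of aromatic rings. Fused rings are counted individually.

6

The SMILES encodes a five-membered ring with an oxygen at position 1 and a nitrogen at position 3 (in a C=N bond), with two double bonds; a six-membered ring with two adjacent nitrogens and three alternating double bonds; a six-membered carbon ring with three alternating C=C double bonds, fused to a five-membered ring containing one oxygen and two C=C double bonds; a six-membered carbon ring with three alternating C=C double bonds, fused to a saturated six-membered carbon ring; a five-membered ring with a sulfur at position 1 and a nitrogen at position 3 (in a C=N bond), with two double bonds.
The 5-membered ring with one oxygen and one =N– has a continuous p-orbital overlap around the ring; 2 ring double bonds (4 π electrons) plus a heteroatom lone pair (2) give 6 π electrons. Since 6 = 4n+2 (n=1), it is aromatic (oxazole).
The 6-membered ring with two nitrogens (1,2) has a continuous p-orbital overlap around the ring; 3 ring double bonds give 6 π electrons. That satisfies 4n+2 with n=1, so it is aromatic (pyridazine).
The fused 6/5-membered bicyclic (with one oxygen) is a single π system with 9 sp² atoms and 10 π electrons from ring double bonds plus a heteroatom lone pair. 10 = 4(2)+2, so the system is aromatic and both rings count as aromatic (benzofuran).
The 6-membered ring is planar and fully conjugated; 3 ring double bonds give 6 π electrons. That satisfies 4n+2 with n=1, so it is aromatic (benzene ring).
The second 6-membered ring has four sp³ carbons, so it is not fully conjugated — not aromatic (cyclohexane ring).
The 5-membered ring with one sulfur and one =N– has a continuous p-orbital overlap around the ring; 2 ring double bonds (4 π electrons) plus a heteroatom lone pair (2) give 6 π electrons. 6 = 4(1)+2, so it is aromatic (thiazole).
6 of the 7 rings are aromatic. Total: 6.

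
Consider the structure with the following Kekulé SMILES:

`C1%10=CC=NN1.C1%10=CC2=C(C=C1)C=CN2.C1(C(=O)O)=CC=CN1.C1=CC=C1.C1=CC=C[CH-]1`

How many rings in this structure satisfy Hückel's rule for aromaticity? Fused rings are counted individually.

The SMILES encodes a five-membered ring with two adjacent nitrogens (one bearing H, one in a double bond) and two double bonds; a six-membered carbon ring with three alternating C=C double bonds, fused to a five-membered ring containing one N–H nitrogen and two C=C double bonds; a five-membered ring of four carbons and one nitrogen bearing a hydrogen, with two C=C double bonds; a four-membered carbon ring with two alternating C=C double bonds; a five-membered all-carbon ring bearing a negative charge on one carbon, with two C=C double bonds.
The 5-membered ring with two adjacent nitrogens (one N–H, one =N–) is planar and fully conjugated; 2 ring double bonds (4 π electrons) plus a heteroatom lone pair (2) give 6 π electrons. That satisfies 4n+2 with n=1, so it is aromatic (pyrazole).
The fused 6/5-membered bicyclic (with one N–H) is a single π system with 9 sp² atoms and 10 π electrons from ring double bonds plus a heteroatom lone pair. 10 = 4(2)+2, so the system is aromatic and both rings count as aromatic (indole).
The 5-membered ring with one N–H is planar and fully conjugated; 2 ring double bonds (4 π electrons) plus a heteroatom lone pair (2) give 6 π electrons. Since 6 = 4n+2 (n=1), it is aromatic (pyrrole).
The 4-membered ring has only sp² ring atoms; a planar conformation would have a fully conjugated π system of 4 electrons. But 4 = 4(1), which is 4n not 4n+2, so it is not aromatic (cyclobutadiene) — cyclobutadiene is antiaromatic and distorts to a rectangle.
The 5-membered ring has a continuous p-orbital overlap around the ring; 2 ring double bonds (4 π electrons) plus the carbanion lone pair (2) give 6 π electrons. That satisfies 4n+2 with n=1, so it is aromatic (cyclopentadienyl anion).
5 of the 6 rings are aromatic. Total: 5.

5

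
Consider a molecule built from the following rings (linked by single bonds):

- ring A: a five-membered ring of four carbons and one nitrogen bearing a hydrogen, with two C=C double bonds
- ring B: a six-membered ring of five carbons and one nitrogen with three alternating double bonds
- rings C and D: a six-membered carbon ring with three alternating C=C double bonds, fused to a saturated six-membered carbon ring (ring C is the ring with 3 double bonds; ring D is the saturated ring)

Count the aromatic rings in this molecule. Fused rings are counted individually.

Ring A is fully conjugated (every ring atom contributes a p orbital); 2 ring double bonds (4 π electrons) plus a heteroatom lone pair (2) give 6 π electrons. Since 6 = 4n+2 (n=1), ring A is aromatic (pyrrole).
Ring B has a continuous p-orbital overlap around the ring; 3 ring double bonds give 6 π electrons. Since 6 = 4n+2 (n=1), ring B is aromatic (pyridine).
Ring C is planar and fully conjugated; 3 ring double bonds give 6 π electrons. Since 6 = 4n+2 (n=1), ring C is aromatic (benzene ring).
Ring D has four sp³ carbons, so it is not fully conjugated — not aromatic (cyclohexane ring).
Aromatic: A, B, C. Total: 3.

3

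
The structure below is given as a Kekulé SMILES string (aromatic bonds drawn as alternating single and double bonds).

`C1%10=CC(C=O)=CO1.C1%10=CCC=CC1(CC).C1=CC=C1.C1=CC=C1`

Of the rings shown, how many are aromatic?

1

The SMILES encodes a five-membered ring of four carbons and one oxygen, with two C=C double bonds; a six-membered carbon ring with two isolated C=C double bonds and two sp³ carbons; a four-membered carbon ring with two alternating C=C double bonds; a four-membered carbon ring with two alternating C=C double bonds.
The 5-membered ring with one oxygen is fully conjugated (every ring atom contributes a p orbital); 2 ring double bonds (4 π electrons) plus a heteroatom lone pair (2) give 6 π electrons. Since 6 = 4n+2 (n=1), it is aromatic (furan).
The 6-membered ring has two sp³ carbons, so it is not fully conjugated — not aromatic (1,4-cyclohexadiene).
The 4-membered ring has only sp² ring atoms; a planar conformation would have a fully conjugated π system of 4 electrons. But 4 = 4(1), which is 4n not 4n+2, so it is not aromatic (cyclobutadiene) — cyclobutadiene is antiaromatic and distorts to a rectangle.
The second 4-membered ring has only sp² ring atoms; a planar conformation would have a fully conjugated π system of 4 electrons. But 4 = 4(1), which is 4n not 4n+2, so it is not aromatic (cyclobutadiene) — cyclobutadiene is antiaromatic and distorts to a rectangle.
1 of the 4 rings is aromatic. Total: 1.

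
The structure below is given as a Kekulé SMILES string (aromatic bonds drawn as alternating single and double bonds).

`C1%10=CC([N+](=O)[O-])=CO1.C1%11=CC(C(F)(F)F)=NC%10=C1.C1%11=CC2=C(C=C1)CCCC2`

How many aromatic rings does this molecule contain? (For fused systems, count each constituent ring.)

The SMILES encodes a five-membered ring of four carbons and one oxygen, with two C=C double bonds; a six-membered ring of five carbons and one nitrogen with three alternating double bonds; a six-membered carbon ring with three alternating C=C double bonds, fused to a saturated six-membered carbon ring.
The 5-membered ring with one oxygen has a continuous p-orbital overlap around the ring; 2 ring double bonds (4 π electrons) plus a heteroatom lone pair (2) give 6 π electrons. 6 = 4(1)+2, so it is aromatic (furan).
The 6-membered ring with one nitrogen has a continuous p-orbital overlap around the ring; 3 ring double bonds give 6 π electrons. 6 = 4(1)+2, so it is aromatic (pyridine).
The 6-membered ring is fully conjugated (every ring atom contributes a p orbital); 3 ring double bonds give 6 π electrons. Since 6 = 4n+2 (n=1), it is aromatic (benzene ring).
The second 6-membered ring has four sp³ carbons, so it is not fully conjugated — not aromatic (cyclohexane ring).
3 of the 4 rings are aromatic. Total: 3.

3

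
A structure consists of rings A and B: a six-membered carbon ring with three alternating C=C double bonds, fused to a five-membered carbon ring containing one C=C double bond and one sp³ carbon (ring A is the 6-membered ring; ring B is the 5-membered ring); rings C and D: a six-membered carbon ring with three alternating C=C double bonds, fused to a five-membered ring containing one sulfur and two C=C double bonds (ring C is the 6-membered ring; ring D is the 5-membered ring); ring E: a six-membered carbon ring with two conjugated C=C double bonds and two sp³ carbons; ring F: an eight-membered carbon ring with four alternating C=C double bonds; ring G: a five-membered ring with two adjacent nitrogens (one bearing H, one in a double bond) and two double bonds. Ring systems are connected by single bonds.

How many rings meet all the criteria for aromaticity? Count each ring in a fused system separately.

4

Ring A has a continuous p-orbital overlap around the ring; 3 ring double bonds give 6 π electrons. That satisfies 4n+2 with n=1, so ring A is aromatic (benzene ring).
Ring B has one sp³ carbon, so it is not fully conjugated — not aromatic (cyclopentene ring).
Rings C and D form a fused bicyclic system (with one sulfur) with 9 sp² atoms and 10 π electrons from ring double bonds plus a heteroatom lone pair. 10 = 4(2)+2, so the system is aromatic and both rings count as aromatic (benzothiophene).
Ring E has two sp³ carbons, so it is not fully conjugated — not aromatic (1,3-cyclohexadiene).
Ring F has only sp² ring atoms; a planar conformation would have a fully conjugated π system of 8 electrons. But 8 = 4(2), which is 4n not 4n+2, so ring F is not aromatic (cyclooctatetraene) — cyclooctatetraene distorts into a non-planar tub to avoid antiaromaticity.
Ring G is fully conjugated (every ring atom contributes a p orbital); 2 ring double bonds (4 π electrons) plus a heteroatom lone pair (2) give 6 π electrons. That satisfies 4n+2 with n=1, so ring G is aromatic (pyrazole).
Aromatic: A, C, D, G. Total: 4.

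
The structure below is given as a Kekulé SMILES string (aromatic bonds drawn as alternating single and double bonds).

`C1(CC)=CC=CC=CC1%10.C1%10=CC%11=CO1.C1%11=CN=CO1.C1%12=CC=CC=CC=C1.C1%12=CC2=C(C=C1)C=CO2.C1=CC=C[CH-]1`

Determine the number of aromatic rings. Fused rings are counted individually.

The SMILES encodes a seven-membered carbon ring with three C=C double bonds and one sp³ carbon; a five-membered ring of four carbons and one oxygen, with two C=C double bonds; a five-membered ring with an oxygen at position 1 and a nitrogen at position 3 (in a C=N bond), with two double bonds; an eight-membered carbon ring with four alternating C=C double bonds; a six-membered carbon ring with three alternating C=C double bonds, fused to a five-membered ring containing one oxygen and two C=C double bonds; a five-membered all-carbon ring bearing a negative charge on one carbon, with two C=C double bonds.
The 7-membered ring has one sp³ carbon, so it is not fully conjugated — not aromatic (cycloheptatriene).
The 5-membered ring with one oxygen is planar and fully conjugated; 2 ring double bonds (4 π electrons) plus a heteroatom lone pair (2) give 6 π electrons. Since 6 = 4n+2 (n=1), it is aromatic (furan).
The 5-membered ring with one oxygen and one =N– is fully conjugated (every ring atom contributes a p orbital); 2 ring double bonds (4 π electrons) plus a heteroatom lone pair (2) give 6 π electrons. Since 6 = 4n+2 (n=1), it is aromatic (oxazole).
The 8-membered ring has only sp² ring atoms; a planar conformation would have a fully conjugated π system of 8 electrons. But 8 = 4(2), which is 4n not 4n+2, so it is not aromatic (cyclooctatetraene) — cyclooctatetraene distorts into a non-planar tub to avoid antiaromaticity.
The fused 6/5-membered bicyclic (with one oxygen) is a single π system with 9 sp² atoms and 10 π electrons from ring double bonds plus a heteroatom lone pair. 10 = 4(2)+2, so the system is aromatic and both rings count as aromatic (benzofuran).
The 5-membered ring is planar and fully conjugated; 2 ring double bonds (4 π electrons) plus the carbanion lone pair (2) give 6 π electrons. Since 6 = 4n+2 (n=1), it is aromatic (cyclopentadienyl anion).
5 of the 7 rings are aromatic. Total: 5.

5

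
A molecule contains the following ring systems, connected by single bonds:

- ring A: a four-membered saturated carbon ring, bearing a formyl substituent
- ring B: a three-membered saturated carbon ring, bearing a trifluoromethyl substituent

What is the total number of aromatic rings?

0

Ring A has only sp³ atoms, so it is not fully conjugated — not aromatic (cyclobutane).
Ring B has only sp³ atoms, so it is not fully conjugated — not aromatic (cyclopropane).
No ring is aromatic. Total: 0.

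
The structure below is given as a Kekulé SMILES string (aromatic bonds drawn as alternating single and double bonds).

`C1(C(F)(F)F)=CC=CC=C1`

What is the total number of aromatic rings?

1

The SMILES encodes a six-membered carbon ring with three alternating C=C double bonds.
The 6-membered ring has a continuous p-orbital overlap around the ring; 3 ring double bonds give 6 π electrons. That satisfies 4n+2 with n=1, so it is aromatic (benzene).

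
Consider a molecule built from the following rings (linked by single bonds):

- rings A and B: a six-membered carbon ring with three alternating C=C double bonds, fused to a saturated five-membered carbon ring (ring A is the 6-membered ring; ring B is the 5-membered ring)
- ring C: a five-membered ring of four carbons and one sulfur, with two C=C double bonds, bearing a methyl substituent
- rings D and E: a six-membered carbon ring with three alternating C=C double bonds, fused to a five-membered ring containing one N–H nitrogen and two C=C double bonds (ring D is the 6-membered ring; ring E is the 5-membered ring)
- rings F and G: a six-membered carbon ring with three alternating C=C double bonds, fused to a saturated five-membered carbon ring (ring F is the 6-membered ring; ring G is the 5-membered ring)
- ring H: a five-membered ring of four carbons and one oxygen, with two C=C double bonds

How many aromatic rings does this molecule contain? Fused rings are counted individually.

Ring A is planar and fully conjugated; 3 ring double bonds give 6 π electrons. Since 6 = 4n+2 (n=1), ring A is aromatic (benzene ring).
Ring B has three sp³ carbons, so it is not fully conjugated — not aromatic (cyclopentane ring).
Ring C has a continuous p-orbital overlap around the ring; 2 ring double bonds (4 π electrons) plus a heteroatom lone pair (2) give 6 π electrons. Since 6 = 4n+2 (n=1), ring C is aromatic (thiophene).
Rings D and E form a fused bicyclic system (with one N–H) with 9 sp² atoms and 10 π electrons from ring double bonds plus a heteroatom lone pair. 10 = 4(2)+2, so the system is aromatic and both rings count as aromatic (indole).
Ring F is planar and fully conjugated; 3 ring double bonds give 6 π electrons. 6 = 4(1)+2, so ring F is aromatic (benzene ring).
Ring G has three sp³ carbons, so it is not fully conjugated — not aromatic (cyclopentane ring).
Ring H has a continuous p-orbital overlap around the ring; 2 ring double bonds (4 π electrons) plus a heteroatom lone pair (2) give 6 π electrons. That satisfies 4n+2 with n=1, so ring H is aromatic (furan).
Aromatic: A, C, D, E, F, H. Total: 6.

6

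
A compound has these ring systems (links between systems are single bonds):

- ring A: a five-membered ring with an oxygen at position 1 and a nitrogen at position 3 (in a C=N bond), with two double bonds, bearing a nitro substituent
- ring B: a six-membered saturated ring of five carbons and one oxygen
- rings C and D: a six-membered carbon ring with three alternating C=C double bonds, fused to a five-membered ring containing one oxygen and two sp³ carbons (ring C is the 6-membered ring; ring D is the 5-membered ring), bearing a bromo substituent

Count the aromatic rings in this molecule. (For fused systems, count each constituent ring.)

2

Ring A is planar and fully conjugated; 2 ring double bonds (4 π electrons) plus a heteroatom lone pair (2) give 6 π electrons. Since 6 = 4n+2 (n=1), ring A is aromatic (oxazole).
Ring B has only sp³ atoms, so it is not fully conjugated — not aromatic (tetrahydropyran).
Ring C is fully conjugated (every ring atom contributes a p orbital); 3 ring double bonds give 6 π electrons. Since 6 = 4n+2 (n=1), ring C is aromatic (benzene ring).
Ring D has two sp³ carbons, so it is not fully conjugated — not aromatic (oxolane ring).
Aromatic: A, C. Total: 2.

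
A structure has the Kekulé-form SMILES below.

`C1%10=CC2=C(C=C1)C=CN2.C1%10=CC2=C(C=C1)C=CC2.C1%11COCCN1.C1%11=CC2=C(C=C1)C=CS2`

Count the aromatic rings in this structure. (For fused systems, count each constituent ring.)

The SMILES encodes a six-membered carbon ring with three alternating C=C double bonds, fused to a five-membered ring containing one N–H nitrogen and two C=C double bonds; a six-membered carbon ring with three alternating C=C double bonds, fused to a five-membered carbon ring containing one C=C double bond and one sp³ carbon; a six-membered saturated ring with an oxygen and an N–H nitrogen at positions 1 and 4; a six-membered carbon ring with three alternating C=C double bonds, fused to a five-membered ring containing one sulfur and two C=C double bonds.
The fused 6/5-membered bicyclic (with one N–H) is a single π system with 9 sp² atoms and 10 π electrons from ring double bonds plus a heteroatom lone pair. 10 = 4(2)+2, so the system is aromatic and both rings count as aromatic (indole).
The 6-membered ring is planar and fully conjugated; 3 ring double bonds give 6 π electrons. That satisfies 4n+2 with n=1, so it is aromatic (benzene ring).
The 5-membered ring has one sp³ carbon, so it is not fully conjugated — not aromatic (cyclopentene ring).
The 6-membered ring with one oxygen and one N–H (1,4) has only sp³ atoms, so it is not fully conjugated — not aromatic (morpholine).
The fused 6/5-membered bicyclic (with one sulfur) is a single π system with 9 sp² atoms and 10 π electrons from ring double bonds plus a heteroatom lone pair. 10 = 4(2)+2, so the system is aromatic and both rings count as aromatic (benzothiophene).
5 of the 7 rings are aromatic. Total: 5.

5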